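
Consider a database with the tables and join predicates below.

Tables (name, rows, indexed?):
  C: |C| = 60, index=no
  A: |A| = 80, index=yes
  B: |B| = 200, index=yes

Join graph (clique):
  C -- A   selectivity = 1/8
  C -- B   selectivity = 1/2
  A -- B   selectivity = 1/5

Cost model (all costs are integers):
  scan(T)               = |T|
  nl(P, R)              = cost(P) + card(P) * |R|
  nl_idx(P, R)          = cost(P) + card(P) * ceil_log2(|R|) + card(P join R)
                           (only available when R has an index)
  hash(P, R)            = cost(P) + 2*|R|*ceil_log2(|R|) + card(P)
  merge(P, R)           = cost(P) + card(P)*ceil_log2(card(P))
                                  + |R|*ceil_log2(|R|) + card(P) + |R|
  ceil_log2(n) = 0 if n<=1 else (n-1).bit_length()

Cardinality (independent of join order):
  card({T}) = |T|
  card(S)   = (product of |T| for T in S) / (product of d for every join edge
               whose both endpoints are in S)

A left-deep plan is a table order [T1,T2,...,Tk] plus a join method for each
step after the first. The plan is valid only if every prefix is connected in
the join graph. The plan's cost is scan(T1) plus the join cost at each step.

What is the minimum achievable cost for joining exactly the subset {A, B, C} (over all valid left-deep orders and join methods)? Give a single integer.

Selinger DP over subsets of {A,B,C}:
  {C}: scan cost=60, card=60
  {A}: scan cost=80, card=80
  {B}: scan cost=200, card=200
  {AC}: card=600; try (C,hash)→880, (A,nl_idx)→1080, (A,merge)→1120, (C,merge)→1140, (A,hash)→1240, (A,nl)→4860 …(+1); best=880 via (C,hash)
  {BC}: card=6000; try (C,hash)→1120, (B,merge)→2280, (C,merge)→2420, (B,hash)→3320, (B,nl_idx)→6540, (B,nl)→12060 …(+1); best=1120 via (C,hash)
  {AB}: card=3200; try (A,hash)→1520, (B,merge)→2520, (A,merge)→2640, (B,hash)→3360, (B,nl_idx)→3920, (A,nl_idx)→4800 …(+2); best=1520 via (A,hash)
  {ABC}: card=12000; try (B,hash)→4680, (C,hash)→5440, (A,hash)→8240, (B,merge)→9280, (B,nl_idx)→17680, (C,merge)→43540 …(+5); best=4680 via (B,hash)

4680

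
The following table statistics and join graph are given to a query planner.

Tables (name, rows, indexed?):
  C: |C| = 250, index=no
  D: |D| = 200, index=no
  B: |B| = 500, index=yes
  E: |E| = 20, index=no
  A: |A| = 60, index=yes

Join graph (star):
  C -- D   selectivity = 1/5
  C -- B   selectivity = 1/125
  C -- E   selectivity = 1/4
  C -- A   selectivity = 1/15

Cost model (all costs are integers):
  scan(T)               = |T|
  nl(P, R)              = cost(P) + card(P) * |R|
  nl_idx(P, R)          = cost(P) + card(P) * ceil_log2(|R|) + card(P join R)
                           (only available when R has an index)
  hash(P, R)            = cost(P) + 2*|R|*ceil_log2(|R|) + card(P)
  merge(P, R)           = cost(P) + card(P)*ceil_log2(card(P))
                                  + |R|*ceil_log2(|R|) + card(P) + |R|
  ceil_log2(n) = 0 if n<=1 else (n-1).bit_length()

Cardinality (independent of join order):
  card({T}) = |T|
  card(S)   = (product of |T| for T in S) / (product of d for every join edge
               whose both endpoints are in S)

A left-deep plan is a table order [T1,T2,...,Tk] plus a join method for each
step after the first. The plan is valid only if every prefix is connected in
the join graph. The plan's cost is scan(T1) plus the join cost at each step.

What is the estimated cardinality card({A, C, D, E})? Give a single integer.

Tables in S: A(60), C(250), D(200), E(20)
Edges inside S: C-D(d=5), C-E(d=4), C-A(d=15)
numerator = 60 * 250 * 200 * 20 = 60000000
denominator = 5 * 4 * 15 = 300
card(S) = 60000000 / 300 = 200000

200000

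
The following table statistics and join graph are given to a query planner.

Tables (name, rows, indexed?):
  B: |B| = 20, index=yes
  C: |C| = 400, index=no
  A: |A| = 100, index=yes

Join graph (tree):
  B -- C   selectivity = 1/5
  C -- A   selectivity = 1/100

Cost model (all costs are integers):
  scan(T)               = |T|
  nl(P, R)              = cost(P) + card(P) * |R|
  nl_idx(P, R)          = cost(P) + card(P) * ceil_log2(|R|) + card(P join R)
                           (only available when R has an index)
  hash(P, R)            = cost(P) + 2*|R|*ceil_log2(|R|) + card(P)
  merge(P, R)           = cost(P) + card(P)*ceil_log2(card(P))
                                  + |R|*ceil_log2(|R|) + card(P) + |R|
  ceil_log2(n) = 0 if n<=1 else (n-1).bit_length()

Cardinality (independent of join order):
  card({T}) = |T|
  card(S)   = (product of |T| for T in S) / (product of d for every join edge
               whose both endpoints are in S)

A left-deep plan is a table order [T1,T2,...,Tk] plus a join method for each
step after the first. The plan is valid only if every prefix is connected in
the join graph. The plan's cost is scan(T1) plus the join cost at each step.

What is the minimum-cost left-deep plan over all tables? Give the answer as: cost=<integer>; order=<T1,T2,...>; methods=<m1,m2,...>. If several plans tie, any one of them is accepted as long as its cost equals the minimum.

Selinger DP (subsets sized 1..n):
  {B}: scan cost=20, card=20
  {C}: scan cost=400, card=400
  {A}: scan cost=100, card=100
  {BC}: card=1600; try (B,hash)→1000, (B,nl_idx)→4000, (C,merge)→4140, (B,merge)→4520, (C,hash)→7240, (C,nl)→8020 …(+1); best=1000 via (B,hash)
  {AC}: card=400; try (A,hash)→2200, (A,nl_idx)→3600, (C,merge)→4900, (A,merge)→5200, (C,hash)→7400, (C,nl)→40100 …(+1); best=2200 via (A,hash)
  {ABC}: card=1600; try (B,hash)→2800, (A,hash)→4000, (B,nl_idx)→5800, (B,merge)→6320, (B,nl)→10200, (A,nl_idx)→13800 …(+2); best=2800 via (B,hash)

cost=2800; order=C,A,B; methods=hash,hash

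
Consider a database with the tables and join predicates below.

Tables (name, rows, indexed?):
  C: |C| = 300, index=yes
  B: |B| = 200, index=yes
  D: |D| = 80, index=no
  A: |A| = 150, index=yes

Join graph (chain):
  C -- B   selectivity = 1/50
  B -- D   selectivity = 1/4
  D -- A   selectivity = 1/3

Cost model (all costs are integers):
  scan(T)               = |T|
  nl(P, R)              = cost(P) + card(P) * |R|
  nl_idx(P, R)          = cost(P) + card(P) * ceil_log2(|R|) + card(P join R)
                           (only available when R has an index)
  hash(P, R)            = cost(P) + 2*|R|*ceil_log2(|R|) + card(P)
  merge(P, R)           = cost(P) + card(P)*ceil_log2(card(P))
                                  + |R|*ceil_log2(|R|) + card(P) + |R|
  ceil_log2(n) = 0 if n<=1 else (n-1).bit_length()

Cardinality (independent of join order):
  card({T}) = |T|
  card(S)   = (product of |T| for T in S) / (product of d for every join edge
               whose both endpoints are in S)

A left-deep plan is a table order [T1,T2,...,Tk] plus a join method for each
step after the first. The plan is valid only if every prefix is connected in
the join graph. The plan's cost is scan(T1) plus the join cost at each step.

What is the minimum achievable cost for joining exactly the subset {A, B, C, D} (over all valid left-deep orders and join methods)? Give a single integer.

Selinger DP over subsets of {A,B,C,D}:
  {C}: scan cost=300, card=300
  {B}: scan cost=200, card=200
  {D}: scan cost=80, card=80
  {A}: scan cost=150, card=150
  {BC}: card=1200; try (C,nl_idx)→3200, (B,hash)→3800, (B,nl_idx)→3900, (C,merge)→5000, (B,merge)→5100, (C,hash)→5800 …(+2); best=3200 via (C,nl_idx)
  {BD}: card=4000; try (D,hash)→1520, (B,merge)→2520, (D,merge)→2640, (B,hash)→3360, (B,nl_idx)→4720, (B,nl)→16080 …(+1); best=1520 via (D,hash)
  {AD}: card=4000; try (D,hash)→1420, (A,merge)→2070, (D,merge)→2140, (A,hash)→2560, (A,nl_idx)→4720, (A,nl)→12080 …(+1); best=1420 via (D,hash)
  {BCD}: card=24000; try (D,hash)→5520, (C,hash)→10920, (D,merge)→18240, (C,merge)→56520, (C,nl_idx)→61520, (D,nl)→99200 …(+1); best=5520 via (D,hash)
  {ABD}: card=200000; try (A,hash)→7920, (B,hash)→8620, (A,merge)→54870, (B,merge)→55220, (B,nl_idx)→233420, (A,nl_idx)→233520 …(+2); best=7920 via (A,hash)
  {ABCD}: card=1200000; try (A,hash)→31920, (C,hash)→213320, (A,merge)→390870, (A,nl_idx)→1397520, (C,nl_idx)→3007920, (A,nl)→3605520 …(+2); best=31920 via (A,hash)

31920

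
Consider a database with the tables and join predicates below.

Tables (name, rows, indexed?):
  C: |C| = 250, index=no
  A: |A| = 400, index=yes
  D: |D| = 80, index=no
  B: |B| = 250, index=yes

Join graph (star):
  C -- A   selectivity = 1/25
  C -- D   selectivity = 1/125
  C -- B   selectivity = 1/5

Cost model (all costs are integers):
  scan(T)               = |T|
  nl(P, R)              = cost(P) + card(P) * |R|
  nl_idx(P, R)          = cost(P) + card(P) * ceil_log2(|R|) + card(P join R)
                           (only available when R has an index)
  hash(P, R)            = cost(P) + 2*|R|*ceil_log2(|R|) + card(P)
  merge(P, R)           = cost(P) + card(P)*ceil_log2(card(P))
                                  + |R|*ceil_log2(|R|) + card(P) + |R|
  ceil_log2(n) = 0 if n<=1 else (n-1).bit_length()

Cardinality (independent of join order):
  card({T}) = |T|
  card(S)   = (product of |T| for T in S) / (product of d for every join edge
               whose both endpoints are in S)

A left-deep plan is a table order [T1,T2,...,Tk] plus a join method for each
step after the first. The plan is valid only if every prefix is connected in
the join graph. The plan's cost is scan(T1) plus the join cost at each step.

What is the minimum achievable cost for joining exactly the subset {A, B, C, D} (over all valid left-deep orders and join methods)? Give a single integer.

12180

Selinger DP over subsets of {A,B,C,D}:
  {C}: scan cost=250, card=250
  {A}: scan cost=400, card=400
  {D}: scan cost=80, card=80
  {B}: scan cost=250, card=250
  {AC}: card=4000; try (C,hash)→4800, (A,merge)→6500, (A,nl_idx)→6500, (C,merge)→6650, (A,hash)→7700, (A,nl)→100250 …(+1); best=4800 via (C,hash)
  {CD}: card=160; try (D,hash)→1620, (C,merge)→2970, (D,merge)→3140, (C,hash)→4160, (C,nl)→20080, (D,nl)→20250; best=1620 via (D,hash)
  {BC}: card=12500; try (C,hash)→4500, (B,hash)→4500, (C,merge)→4750, (B,merge)→4750, (B,nl_idx)→14750, (C,nl)→62750 …(+1); best=4500 via (C,hash)
  {ACD}: card=2560; try (A,nl_idx)→5620, (A,merge)→7060, (A,hash)→8980, (D,hash)→9920, (D,merge)→57440, (A,nl)→65620 …(+1); best=5620 via (A,nl_idx)
  {ABC}: card=200000; try (B,hash)→12800, (A,hash)→24200, (B,merge)→59050, (A,merge)→196000, (B,nl_idx)→236800, (A,nl_idx)→317000 …(+2); best=12800 via (B,hash)
  {BCD}: card=8000; try (B,merge)→5310, (B,hash)→5780, (B,nl_idx)→10900, (D,hash)→18120, (B,nl)→41620, (D,merge)→192640 …(+1); best=5310 via (B,merge)
  {ABCD}: card=128000; try (B,hash)→12180, (A,hash)→20510, (B,merge)→41150, (A,merge)→121310, (B,nl_idx)→154100, (A,nl_idx)→205310 …(+5); best=12180 via (B,hash)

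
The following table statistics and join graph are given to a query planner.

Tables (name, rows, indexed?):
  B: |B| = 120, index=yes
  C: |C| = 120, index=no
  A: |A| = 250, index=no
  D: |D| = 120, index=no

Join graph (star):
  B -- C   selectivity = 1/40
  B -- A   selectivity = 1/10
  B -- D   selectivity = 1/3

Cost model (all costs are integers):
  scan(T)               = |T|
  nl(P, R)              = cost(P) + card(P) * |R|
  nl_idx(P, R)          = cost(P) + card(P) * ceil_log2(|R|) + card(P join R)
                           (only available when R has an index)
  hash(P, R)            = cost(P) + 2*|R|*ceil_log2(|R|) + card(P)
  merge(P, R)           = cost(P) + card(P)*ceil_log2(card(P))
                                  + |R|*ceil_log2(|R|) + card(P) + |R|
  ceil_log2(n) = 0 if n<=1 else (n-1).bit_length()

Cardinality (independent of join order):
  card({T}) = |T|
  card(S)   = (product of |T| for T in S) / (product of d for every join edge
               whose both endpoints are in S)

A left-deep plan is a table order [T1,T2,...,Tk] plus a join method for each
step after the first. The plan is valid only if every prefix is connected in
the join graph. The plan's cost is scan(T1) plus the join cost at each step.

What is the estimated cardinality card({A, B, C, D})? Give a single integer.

Tables in S: A(250), B(120), C(120), D(120)
Edges inside S: B-C(d=40), B-A(d=10), B-D(d=3)
numerator = 250 * 120 * 120 * 120 = 432000000
denominator = 40 * 10 * 3 = 1200
card(S) = 432000000 / 1200 = 360000

360000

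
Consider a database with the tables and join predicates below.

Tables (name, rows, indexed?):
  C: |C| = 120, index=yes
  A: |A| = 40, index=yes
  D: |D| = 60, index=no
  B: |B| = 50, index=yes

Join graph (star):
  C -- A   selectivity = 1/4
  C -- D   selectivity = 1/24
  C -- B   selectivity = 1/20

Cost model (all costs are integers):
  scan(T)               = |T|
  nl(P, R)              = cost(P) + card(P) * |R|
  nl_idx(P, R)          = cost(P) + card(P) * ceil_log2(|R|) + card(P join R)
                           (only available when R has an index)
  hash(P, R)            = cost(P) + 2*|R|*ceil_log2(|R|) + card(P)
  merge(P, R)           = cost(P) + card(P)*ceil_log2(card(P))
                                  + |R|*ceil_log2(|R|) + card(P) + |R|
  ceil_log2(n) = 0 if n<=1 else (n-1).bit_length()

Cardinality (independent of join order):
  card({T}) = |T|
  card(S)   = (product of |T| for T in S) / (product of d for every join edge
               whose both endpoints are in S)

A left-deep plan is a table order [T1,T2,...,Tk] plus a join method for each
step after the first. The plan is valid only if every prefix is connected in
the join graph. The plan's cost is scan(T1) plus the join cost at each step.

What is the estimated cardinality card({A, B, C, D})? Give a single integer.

Tables in S: A(40), B(50), C(120), D(60)
Edges inside S: C-A(d=4), C-D(d=24), C-B(d=20)
numerator = 40 * 50 * 120 * 60 = 14400000
denominator = 4 * 24 * 20 = 1920
card(S) = 14400000 / 1920 = 7500

7500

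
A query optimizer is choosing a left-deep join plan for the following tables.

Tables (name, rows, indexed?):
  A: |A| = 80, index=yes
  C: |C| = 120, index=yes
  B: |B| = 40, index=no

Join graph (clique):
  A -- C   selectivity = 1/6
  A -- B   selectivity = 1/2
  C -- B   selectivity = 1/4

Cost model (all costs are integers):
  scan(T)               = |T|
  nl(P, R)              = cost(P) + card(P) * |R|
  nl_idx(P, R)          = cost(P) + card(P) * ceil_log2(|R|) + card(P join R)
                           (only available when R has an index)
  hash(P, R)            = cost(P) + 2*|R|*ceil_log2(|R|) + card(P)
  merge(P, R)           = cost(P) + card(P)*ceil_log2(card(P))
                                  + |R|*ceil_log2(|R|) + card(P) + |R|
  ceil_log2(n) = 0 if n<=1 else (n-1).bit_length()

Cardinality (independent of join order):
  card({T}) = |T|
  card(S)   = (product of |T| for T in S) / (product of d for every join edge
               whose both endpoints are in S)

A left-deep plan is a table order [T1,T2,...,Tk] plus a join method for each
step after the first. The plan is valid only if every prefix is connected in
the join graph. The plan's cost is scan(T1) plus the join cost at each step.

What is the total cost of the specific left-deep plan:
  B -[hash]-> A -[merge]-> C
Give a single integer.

21360

step 1: scan B: cost=40, card=40
step 2: join A via hash
    card(P join A) = 40*80/(2) = 1600
    cost = 40 + 2*80*7 + 40 = 1200
step 3: join C via merge
    card(P join C) = 1600*120/(6*4) = 8000
    cost = 1200 + 1600*11 + 120*7 + 1600 + 120 = 21360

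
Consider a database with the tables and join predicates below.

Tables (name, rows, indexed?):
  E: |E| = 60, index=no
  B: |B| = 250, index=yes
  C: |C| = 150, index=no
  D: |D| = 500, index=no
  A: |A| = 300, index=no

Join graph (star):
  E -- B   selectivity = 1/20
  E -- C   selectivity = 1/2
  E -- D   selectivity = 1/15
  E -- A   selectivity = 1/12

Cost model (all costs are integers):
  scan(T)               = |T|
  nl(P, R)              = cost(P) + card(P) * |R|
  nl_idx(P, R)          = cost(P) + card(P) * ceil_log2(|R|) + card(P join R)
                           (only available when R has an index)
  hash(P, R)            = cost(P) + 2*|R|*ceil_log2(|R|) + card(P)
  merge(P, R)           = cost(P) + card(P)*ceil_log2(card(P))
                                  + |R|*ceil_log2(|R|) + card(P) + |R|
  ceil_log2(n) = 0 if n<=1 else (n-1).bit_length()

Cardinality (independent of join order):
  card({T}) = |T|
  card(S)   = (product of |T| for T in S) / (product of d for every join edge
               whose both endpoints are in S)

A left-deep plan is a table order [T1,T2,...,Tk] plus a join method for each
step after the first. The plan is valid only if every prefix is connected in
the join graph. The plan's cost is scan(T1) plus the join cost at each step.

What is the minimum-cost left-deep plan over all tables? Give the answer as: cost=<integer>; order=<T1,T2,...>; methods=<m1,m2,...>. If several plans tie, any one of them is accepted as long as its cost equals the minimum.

Selinger DP (subsets sized 1..n):
  {E}: scan cost=60, card=60
  {B}: scan cost=250, card=250
  {C}: scan cost=150, card=150
  {D}: scan cost=500, card=500
  {A}: scan cost=300, card=300
  {BE}: card=750; try (E,hash)→1220, (B,nl_idx)→1290, (B,merge)→2730, (E,merge)→2920, (B,hash)→4120, (B,nl)→15060 …(+1); best=1220 via (E,hash)
  {CE}: card=4500; try (E,hash)→1020, (C,merge)→1830, (E,merge)→1920, (C,hash)→2520, (C,nl)→9060, (E,nl)→9150; best=1020 via (E,hash)
  {DE}: card=2000; try (E,hash)→1720, (D,merge)→5480, (E,merge)→5920, (D,hash)→9120, (D,nl)→30060, (E,nl)→30500; best=1720 via (E,hash)
  {AE}: card=1500; try (E,hash)→1320, (A,merge)→3480, (E,merge)→3720, (A,hash)→5520, (A,nl)→18060, (E,nl)→18300; best=1320 via (E,hash)
  {BCE}: card=56250; try (C,hash)→4370, (B,hash)→9520, (C,merge)→10820, (B,merge)→66270, (B,nl_idx)→93270, (C,nl)→113720 …(+1); best=4370 via (C,hash)
  {BDE}: card=25000; try (B,hash)→7720, (D,hash)→10970, (D,merge)→14470, (B,merge)→27970, (B,nl_idx)→42720, (D,nl)→376220 …(+1); best=7720 via (B,hash)
  {ABE}: card=18750; try (B,hash)→6820, (A,hash)→7370, (A,merge)→12470, (B,merge)→21570, (B,nl_idx)→32070, (A,nl)→226220 …(+1); best=6820 via (B,hash)
  {CDE}: card=150000; try (C,hash)→6120, (D,hash)→14520, (C,merge)→27070, (D,merge)→69020, (C,nl)→301720, (D,nl)→2251020; best=6120 via (C,hash)
  {ACE}: card=112500; try (C,hash)→5220, (A,hash)→10920, (C,merge)→20670, (A,merge)→67020, (C,nl)→226320, (A,nl)→1351020; best=5220 via (C,hash)
  {ADE}: card=50000; try (A,hash)→9120, (D,hash)→11820, (D,merge)→24320, (A,merge)→28720, (A,nl)→601720, (D,nl)→751320; best=9120 via (A,hash)
  {BCDE}: card=1875000; try (C,hash)→35120, (D,hash)→69620, (B,hash)→160120, (C,merge)→409070, (D,merge)→965620, (B,merge)→2858370 …(+4); best=35120 via (C,hash)
  {ABCE}: card=1406250; try (C,hash)→27970, (A,hash)→66020, (B,hash)→121720, (C,merge)→308170, (A,merge)→963620, (B,merge)→2032470 …(+4); best=27970 via (C,hash)
  {ABDE}: card=625000; try (D,hash)→34570, (A,hash)→38120, (B,hash)→63120, (D,merge)→311820, (A,merge)→410720, (B,merge)→861370 …(+4); best=34570 via (D,hash)
  {ACDE}: card=3750000; try (C,hash)→61520, (D,hash)→126720, (A,hash)→161520, (C,merge)→860470, (D,merge)→2035220, (A,merge)→2859120 …(+3); best=61520 via (C,hash)
  {ABCDE}: card=46875000; try (C,hash)→661970, (D,hash)→1443220, (A,hash)→1915520, (B,hash)→3815520, (C,merge)→13160920, (D,merge)→30970470 …(+7); best=661970 via (C,hash)

cost=661970; order=A,E,B,D,C; methods=hash,hash,hash,hash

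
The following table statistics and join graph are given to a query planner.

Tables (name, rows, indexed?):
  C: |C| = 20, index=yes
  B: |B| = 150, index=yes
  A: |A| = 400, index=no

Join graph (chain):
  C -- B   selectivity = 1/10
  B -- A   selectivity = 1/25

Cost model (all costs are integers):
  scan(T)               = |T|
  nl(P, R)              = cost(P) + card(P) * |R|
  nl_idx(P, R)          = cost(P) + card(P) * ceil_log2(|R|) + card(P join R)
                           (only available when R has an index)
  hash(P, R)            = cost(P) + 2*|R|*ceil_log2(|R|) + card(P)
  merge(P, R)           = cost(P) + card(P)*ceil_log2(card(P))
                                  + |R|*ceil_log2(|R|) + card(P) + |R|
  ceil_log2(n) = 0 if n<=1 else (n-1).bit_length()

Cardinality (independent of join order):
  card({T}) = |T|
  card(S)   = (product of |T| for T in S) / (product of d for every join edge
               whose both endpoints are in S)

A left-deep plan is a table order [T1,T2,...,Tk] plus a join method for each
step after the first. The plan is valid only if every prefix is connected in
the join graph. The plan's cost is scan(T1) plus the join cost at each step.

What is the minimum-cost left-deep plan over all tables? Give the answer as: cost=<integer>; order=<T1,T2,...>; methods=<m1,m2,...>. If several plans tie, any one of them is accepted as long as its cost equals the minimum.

cost=5800; order=A,B,C; methods=hash,hash

Selinger DP (subsets sized 1..n):
  {C}: scan cost=20, card=20
  {B}: scan cost=150, card=150
  {A}: scan cost=400, card=400
  {BC}: card=300; try (B,nl_idx)→480, (C,hash)→500, (C,nl_idx)→1200, (B,merge)→1490, (C,merge)→1620, (B,hash)→2440 …(+2); best=480 via (B,nl_idx)
  {AB}: card=2400; try (B,hash)→3200, (A,merge)→5500, (B,merge)→5750, (B,nl_idx)→6000, (A,hash)→7500, (A,nl)→60150 …(+1); best=3200 via (B,hash)
  {ABC}: card=4800; try (C,hash)→5800, (A,merge)→7480, (A,hash)→7980, (C,nl_idx)→20000, (C,merge)→34520, (C,nl)→51200 …(+1); best=5800 via (C,hash)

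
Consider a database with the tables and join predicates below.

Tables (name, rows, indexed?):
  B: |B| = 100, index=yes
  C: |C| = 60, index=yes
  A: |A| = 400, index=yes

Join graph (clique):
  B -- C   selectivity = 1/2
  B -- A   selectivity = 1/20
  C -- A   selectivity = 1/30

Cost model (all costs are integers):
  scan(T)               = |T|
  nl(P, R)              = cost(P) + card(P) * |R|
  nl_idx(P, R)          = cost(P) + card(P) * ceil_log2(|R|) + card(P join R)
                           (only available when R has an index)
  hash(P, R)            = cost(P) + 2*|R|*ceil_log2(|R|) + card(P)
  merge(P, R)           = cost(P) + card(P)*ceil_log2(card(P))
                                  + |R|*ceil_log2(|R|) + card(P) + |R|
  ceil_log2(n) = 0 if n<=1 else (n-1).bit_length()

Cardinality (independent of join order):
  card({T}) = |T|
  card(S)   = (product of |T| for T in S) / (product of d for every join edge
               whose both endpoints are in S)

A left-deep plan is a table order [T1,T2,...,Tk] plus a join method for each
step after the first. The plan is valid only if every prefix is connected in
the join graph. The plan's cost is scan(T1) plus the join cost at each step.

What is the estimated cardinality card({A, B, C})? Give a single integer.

2000

Tables in S: A(400), B(100), C(60)
Edges inside S: B-C(d=2), B-A(d=20), C-A(d=30)
numerator = 400 * 100 * 60 = 2400000
denominator = 2 * 20 * 30 = 1200
card(S) = 2400000 / 1200 = 2000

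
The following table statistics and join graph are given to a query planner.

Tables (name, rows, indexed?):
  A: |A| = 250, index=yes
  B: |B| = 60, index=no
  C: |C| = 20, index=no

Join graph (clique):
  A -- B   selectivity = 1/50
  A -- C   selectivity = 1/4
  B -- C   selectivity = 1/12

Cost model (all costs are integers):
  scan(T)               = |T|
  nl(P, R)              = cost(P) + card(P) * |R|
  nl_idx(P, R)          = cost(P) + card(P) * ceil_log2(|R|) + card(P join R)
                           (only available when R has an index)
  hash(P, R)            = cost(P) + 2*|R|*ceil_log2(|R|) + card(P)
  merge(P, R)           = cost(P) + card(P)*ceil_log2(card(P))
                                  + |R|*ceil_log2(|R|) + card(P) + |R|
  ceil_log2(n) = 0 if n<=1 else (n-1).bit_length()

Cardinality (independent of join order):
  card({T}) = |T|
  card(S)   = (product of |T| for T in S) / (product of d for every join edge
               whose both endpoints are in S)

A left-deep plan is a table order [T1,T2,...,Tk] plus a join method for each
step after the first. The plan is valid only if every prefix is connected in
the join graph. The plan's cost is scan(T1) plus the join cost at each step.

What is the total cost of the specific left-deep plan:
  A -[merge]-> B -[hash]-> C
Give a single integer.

3420

step 1: scan A: cost=250, card=250
step 2: join B via merge
    card(P join B) = 250*60/(50) = 300
    cost = 250 + 250*8 + 60*6 + 250 + 60 = 2920
step 3: join C via hash
    card(P join C) = 300*20/(4*12) = 125
    cost = 2920 + 2*20*5 + 300 = 3420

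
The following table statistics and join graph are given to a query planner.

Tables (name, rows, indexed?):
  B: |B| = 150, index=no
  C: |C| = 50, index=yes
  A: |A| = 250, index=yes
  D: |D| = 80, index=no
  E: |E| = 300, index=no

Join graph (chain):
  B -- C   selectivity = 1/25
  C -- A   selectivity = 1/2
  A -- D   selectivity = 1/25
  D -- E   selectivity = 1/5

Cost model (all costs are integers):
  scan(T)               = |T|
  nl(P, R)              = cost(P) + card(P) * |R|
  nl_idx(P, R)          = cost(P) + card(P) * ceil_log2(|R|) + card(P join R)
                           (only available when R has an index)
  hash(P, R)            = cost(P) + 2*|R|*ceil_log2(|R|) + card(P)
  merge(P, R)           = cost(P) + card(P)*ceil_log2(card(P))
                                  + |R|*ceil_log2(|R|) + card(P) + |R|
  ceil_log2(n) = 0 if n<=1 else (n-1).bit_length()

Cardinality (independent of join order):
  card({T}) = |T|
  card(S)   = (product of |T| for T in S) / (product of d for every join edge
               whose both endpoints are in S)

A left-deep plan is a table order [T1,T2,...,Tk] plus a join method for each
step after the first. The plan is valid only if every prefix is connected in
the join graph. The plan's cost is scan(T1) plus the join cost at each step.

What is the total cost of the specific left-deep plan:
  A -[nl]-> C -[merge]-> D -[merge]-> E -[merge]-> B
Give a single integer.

step 1: scan A: cost=250, card=250
step 2: join C via nl
    card(P join C) = 250*50/(2) = 6250
    cost = 250 + 250*50 = 12750
step 3: join D via merge
    card(P join D) = 6250*80/(25) = 20000
    cost = 12750 + 6250*13 + 80*7 + 6250 + 80 = 100890
step 4: join E via merge
    card(P join E) = 20000*300/(5) = 1200000
    cost = 100890 + 20000*15 + 300*9 + 20000 + 300 = 423890
step 5: join B via merge
    card(P join B) = 1200000*150/(25) = 7200000
    cost = 423890 + 1200000*21 + 150*8 + 1200000 + 150 = 26825240

26825240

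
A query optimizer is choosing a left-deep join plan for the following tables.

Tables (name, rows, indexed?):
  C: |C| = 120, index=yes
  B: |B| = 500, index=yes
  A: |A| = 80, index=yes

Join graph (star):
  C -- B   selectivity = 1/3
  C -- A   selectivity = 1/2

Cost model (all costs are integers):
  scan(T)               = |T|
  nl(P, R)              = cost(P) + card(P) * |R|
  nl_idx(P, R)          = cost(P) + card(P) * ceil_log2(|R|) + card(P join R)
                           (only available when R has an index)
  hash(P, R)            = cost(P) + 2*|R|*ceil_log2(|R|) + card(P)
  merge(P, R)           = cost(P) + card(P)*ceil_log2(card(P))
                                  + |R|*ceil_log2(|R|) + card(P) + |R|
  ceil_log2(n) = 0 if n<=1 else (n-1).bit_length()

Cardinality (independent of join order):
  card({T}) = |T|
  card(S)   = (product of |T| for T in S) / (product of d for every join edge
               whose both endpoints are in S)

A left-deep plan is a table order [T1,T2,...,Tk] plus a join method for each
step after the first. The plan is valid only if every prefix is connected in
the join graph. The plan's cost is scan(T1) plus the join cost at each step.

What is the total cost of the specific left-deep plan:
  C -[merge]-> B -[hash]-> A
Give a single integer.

27200

step 1: scan C: cost=120, card=120
step 2: join B via merge
    card(P join B) = 120*500/(3) = 20000
    cost = 120 + 120*7 + 500*9 + 120 + 500 = 6080
step 3: join A via hash
    card(P join A) = 20000*80/(2) = 800000
    cost = 6080 + 2*80*7 + 20000 = 27200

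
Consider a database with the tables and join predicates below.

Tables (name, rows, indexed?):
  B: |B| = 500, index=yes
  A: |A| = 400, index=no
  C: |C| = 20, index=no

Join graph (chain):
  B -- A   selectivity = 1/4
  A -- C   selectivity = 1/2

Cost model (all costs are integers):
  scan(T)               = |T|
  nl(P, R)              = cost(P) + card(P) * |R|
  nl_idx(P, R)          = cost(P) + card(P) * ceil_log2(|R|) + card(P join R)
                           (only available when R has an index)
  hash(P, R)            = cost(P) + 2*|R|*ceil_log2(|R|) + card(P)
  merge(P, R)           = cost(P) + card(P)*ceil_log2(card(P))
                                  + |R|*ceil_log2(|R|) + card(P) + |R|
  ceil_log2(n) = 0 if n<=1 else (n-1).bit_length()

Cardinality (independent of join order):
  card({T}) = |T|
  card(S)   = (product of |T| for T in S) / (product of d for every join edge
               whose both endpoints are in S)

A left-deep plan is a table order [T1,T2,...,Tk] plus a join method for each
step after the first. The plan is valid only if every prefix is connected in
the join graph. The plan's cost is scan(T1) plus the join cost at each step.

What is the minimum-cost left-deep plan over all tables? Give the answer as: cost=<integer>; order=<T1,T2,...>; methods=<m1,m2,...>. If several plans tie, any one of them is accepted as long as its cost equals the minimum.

cost=14000; order=A,C,B; methods=hash,hash

Selinger DP (subsets sized 1..n):
  {B}: scan cost=500, card=500
  {A}: scan cost=400, card=400
  {C}: scan cost=20, card=20
  {AB}: card=50000; try (A,hash)→8200, (B,merge)→9400, (A,merge)→9500, (B,hash)→9800, (B,nl_idx)→54000, (B,nl)→200400 …(+1); best=8200 via (A,hash)
  {AC}: card=4000; try (C,hash)→1000, (A,merge)→4140, (C,merge)→4520, (A,hash)→7240, (A,nl)→8020, (C,nl)→8400; best=1000 via (C,hash)
  {ABC}: card=500000; try (B,hash)→14000, (B,merge)→58000, (C,hash)→58400, (B,nl_idx)→537000, (C,merge)→858320, (C,nl)→1008200 …(+1); best=14000 via (B,hash)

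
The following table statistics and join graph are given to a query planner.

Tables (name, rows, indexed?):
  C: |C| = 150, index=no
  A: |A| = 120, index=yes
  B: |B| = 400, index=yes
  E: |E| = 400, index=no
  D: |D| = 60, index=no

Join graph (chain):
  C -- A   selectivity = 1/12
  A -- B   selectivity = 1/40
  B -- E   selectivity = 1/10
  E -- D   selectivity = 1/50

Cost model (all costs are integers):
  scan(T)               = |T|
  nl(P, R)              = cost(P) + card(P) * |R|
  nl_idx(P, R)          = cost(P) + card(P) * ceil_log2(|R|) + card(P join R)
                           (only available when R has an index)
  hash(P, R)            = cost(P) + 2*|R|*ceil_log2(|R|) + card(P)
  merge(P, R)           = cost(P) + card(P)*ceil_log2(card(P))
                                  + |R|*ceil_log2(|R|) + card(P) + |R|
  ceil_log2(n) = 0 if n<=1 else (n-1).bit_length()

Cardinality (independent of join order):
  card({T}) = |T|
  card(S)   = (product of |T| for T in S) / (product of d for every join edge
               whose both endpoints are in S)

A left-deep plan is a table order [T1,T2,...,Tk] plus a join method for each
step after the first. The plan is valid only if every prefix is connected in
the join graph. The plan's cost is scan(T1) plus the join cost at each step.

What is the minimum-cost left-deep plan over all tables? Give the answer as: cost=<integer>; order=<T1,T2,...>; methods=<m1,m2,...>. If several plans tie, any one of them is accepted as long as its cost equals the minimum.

Selinger DP (subsets sized 1..n):
  {C}: scan cost=150, card=150
  {A}: scan cost=120, card=120
  {B}: scan cost=400, card=400
  {E}: scan cost=400, card=400
  {D}: scan cost=60, card=60
  {AC}: card=1500; try (A,hash)→1980, (C,merge)→2430, (A,merge)→2460, (C,hash)→2640, (A,nl_idx)→2700, (C,nl)→18120 …(+1); best=1980 via (A,hash)
  {AB}: card=1200; try (B,nl_idx)→2400, (A,hash)→2480, (A,nl_idx)→4400, (B,merge)→5080, (A,merge)→5360, (B,hash)→7440 …(+2); best=2400 via (B,nl_idx)
  {BE}: card=16000; try (E,hash)→8000, (B,hash)→8000, (E,merge)→8400, (B,merge)→8400, (B,nl_idx)→20000, (E,nl)→160400 …(+1); best=8000 via (E,hash)
  {DE}: card=480; try (D,hash)→1520, (E,merge)→4480, (D,merge)→4820, (E,hash)→7320, (E,nl)→24060, (D,nl)→24400; best=1520 via (D,hash)
  {ABC}: card=15000; try (C,hash)→6000, (B,hash)→10680, (C,merge)→18150, (B,merge)→23980, (B,nl_idx)→30480, (C,nl)→182400 …(+1); best=6000 via (C,hash)
  {ABE}: card=48000; try (E,hash)→10800, (E,merge)→20800, (A,hash)→25680, (A,nl_idx)→168000, (A,merge)→248960, (E,nl)→482400 …(+1); best=10800 via (E,hash)
  {BDE}: card=19200; try (B,hash)→9200, (B,merge)→10320, (D,hash)→24720, (B,nl_idx)→25040, (B,nl)→193520, (D,merge)→248420 …(+1); best=9200 via (B,hash)
  {ABCE}: card=600000; try (E,hash)→28200, (C,hash)→61200, (E,merge)→235000, (C,merge)→828150, (E,nl)→6006000, (C,nl)→7210800; best=28200 via (E,hash)
  {ABDE}: card=57600; try (A,hash)→30080, (D,hash)→59520, (A,nl_idx)→201200, (A,merge)→317360, (D,merge)→827220, (A,nl)→2313200 …(+1); best=30080 via (A,hash)
  {ABCDE}: card=720000; try (C,hash)→90080, (D,hash)→628920, (C,merge)→1010630, (C,nl)→8670080, (D,merge)→12628620, (D,nl)→36028200; best=90080 via (C,hash)

cost=90080; order=E,D,B,A,C; methods=hash,hash,hash,hash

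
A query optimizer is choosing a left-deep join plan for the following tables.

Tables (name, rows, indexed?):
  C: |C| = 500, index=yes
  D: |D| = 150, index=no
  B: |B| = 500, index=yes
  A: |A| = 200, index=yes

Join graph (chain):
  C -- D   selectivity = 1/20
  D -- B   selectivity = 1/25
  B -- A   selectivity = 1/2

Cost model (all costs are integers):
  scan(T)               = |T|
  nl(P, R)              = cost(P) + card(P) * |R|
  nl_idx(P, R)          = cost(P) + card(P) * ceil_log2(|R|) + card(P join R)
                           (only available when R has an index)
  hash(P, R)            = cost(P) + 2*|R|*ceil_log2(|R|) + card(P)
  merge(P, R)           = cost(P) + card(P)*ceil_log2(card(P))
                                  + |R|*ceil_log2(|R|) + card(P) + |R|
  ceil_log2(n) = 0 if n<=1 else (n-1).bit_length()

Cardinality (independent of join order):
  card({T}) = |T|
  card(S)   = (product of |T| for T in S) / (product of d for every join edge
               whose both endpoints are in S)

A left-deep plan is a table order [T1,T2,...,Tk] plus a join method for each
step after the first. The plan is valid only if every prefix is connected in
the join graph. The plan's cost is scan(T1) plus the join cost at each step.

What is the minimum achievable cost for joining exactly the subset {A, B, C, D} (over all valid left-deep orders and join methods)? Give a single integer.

93600

Selinger DP over subsets of {A,B,C,D}:
  {C}: scan cost=500, card=500
  {D}: scan cost=150, card=150
  {B}: scan cost=500, card=500
  {A}: scan cost=200, card=200
  {CD}: card=3750; try (D,hash)→3400, (C,nl_idx)→5250, (C,merge)→6500, (D,merge)→6850, (C,hash)→9300, (C,nl)→75150 …(+1); best=3400 via (D,hash)
  {BD}: card=3000; try (D,hash)→3400, (B,nl_idx)→4500, (B,merge)→6500, (D,merge)→6850, (B,hash)→9300, (B,nl)→75150 …(+1); best=3400 via (D,hash)
  {AB}: card=50000; try (A,hash)→4200, (B,merge)→7000, (A,merge)→7300, (B,hash)→9400, (B,nl_idx)→52000, (A,nl_idx)→54500 …(+2); best=4200 via (A,hash)
  {BCD}: card=75000; try (C,hash)→15400, (B,hash)→16150, (C,merge)→47400, (B,merge)→57150, (C,nl_idx)→105400, (B,nl_idx)→112150 …(+2); best=15400 via (C,hash)
  {ABD}: card=300000; try (A,hash)→9600, (A,merge)→44200, (D,hash)→56600, (A,nl_idx)→327400, (A,nl)→603400, (D,merge)→855550 …(+1); best=9600 via (A,hash)
  {ABCD}: card=7500000; try (A,hash)→93600, (C,hash)→318600, (A,merge)→1367200, (C,merge)→6014600, (A,nl_idx)→8115400, (C,nl_idx)→10209600 …(+2); best=93600 via (A,hash)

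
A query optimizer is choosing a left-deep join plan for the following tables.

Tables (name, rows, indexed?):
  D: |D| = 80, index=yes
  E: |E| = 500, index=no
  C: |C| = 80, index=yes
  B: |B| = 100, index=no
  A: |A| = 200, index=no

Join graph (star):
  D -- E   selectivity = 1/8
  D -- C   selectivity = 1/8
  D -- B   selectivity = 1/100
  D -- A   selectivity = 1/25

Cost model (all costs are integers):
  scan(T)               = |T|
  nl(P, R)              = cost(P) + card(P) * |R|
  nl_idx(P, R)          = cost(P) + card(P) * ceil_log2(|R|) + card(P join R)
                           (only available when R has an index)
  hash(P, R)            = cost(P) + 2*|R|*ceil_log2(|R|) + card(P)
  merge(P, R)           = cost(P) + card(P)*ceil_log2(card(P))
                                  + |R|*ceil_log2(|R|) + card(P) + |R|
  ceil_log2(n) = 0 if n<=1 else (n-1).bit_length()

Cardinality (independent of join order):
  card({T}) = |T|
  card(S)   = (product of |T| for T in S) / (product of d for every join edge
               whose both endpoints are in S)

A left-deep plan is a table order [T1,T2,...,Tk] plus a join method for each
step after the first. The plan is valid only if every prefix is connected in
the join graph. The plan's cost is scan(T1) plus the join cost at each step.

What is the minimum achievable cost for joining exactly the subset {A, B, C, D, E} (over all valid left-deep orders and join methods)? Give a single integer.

Selinger DP over subsets of {A,B,C,D,E}:
  {D}: scan cost=80, card=80
  {E}: scan cost=500, card=500
  {C}: scan cost=80, card=80
  {B}: scan cost=100, card=100
  {A}: scan cost=200, card=200
  {DE}: card=5000; try (D,hash)→2120, (E,merge)→5720, (D,merge)→6140, (D,nl_idx)→9000, (E,hash)→9160, (E,nl)→40080 …(+1); best=2120 via (D,hash)
  {CD}: card=800; try (D,hash)→1280, (C,hash)→1280, (D,merge)→1360, (C,merge)→1360, (D,nl_idx)→1440, (C,nl_idx)→1440 …(+2); best=1280 via (D,hash)
  {BD}: card=80; try (D,nl_idx)→880, (D,hash)→1320, (B,merge)→1520, (D,merge)→1540, (B,hash)→1560, (B,nl)→8080 …(+1); best=880 via (D,nl_idx)
  {AD}: card=640; try (D,hash)→1520, (D,nl_idx)→2240, (A,merge)→2520, (D,merge)→2640, (A,hash)→3360, (A,nl)→16080 …(+1); best=1520 via (D,hash)
  {CDE}: card=50000; try (C,hash)→8240, (E,hash)→11080, (E,merge)→15080, (C,merge)→72760, (C,nl_idx)→87120, (E,nl)→401280 …(+1); best=8240 via (C,hash)
  {BDE}: card=5000; try (E,merge)→6520, (B,hash)→8520, (E,hash)→9960, (E,nl)→40880, (B,merge)→72920, (B,nl)→502120; best=6520 via (E,merge)
  {ADE}: card=40000; try (A,hash)→10320, (E,hash)→11160, (E,merge)→13560, (A,merge)→73920, (E,nl)→321520, (A,nl)→1002120; best=10320 via (A,hash)
  {BCD}: card=800; try (C,hash)→2080, (C,merge)→2160, (C,nl_idx)→2240, (B,hash)→3480, (C,nl)→7280, (B,merge)→10880 …(+1); best=2080 via (C,hash)
  {ACD}: card=6400; try (C,hash)→3280, (A,hash)→5280, (C,merge)→9200, (A,merge)→11880, (C,nl_idx)→12400, (C,nl)→52720 …(+1); best=3280 via (C,hash)
  {ABD}: card=640; try (A,merge)→3320, (B,hash)→3560, (A,hash)→4160, (B,merge)→9360, (A,nl)→16880, (B,nl)→65520; best=3320 via (A,merge)
  {BCDE}: card=50000; try (E,hash)→11880, (C,hash)→12640, (E,merge)→15880, (B,hash)→59640, (C,merge)→77160, (C,nl_idx)→91520 …(+4); best=11880 via (E,hash)
  {ACDE}: card=400000; try (E,hash)→18680, (C,hash)→51440, (A,hash)→61440, (E,merge)→97880, (C,nl_idx)→690320, (C,merge)→690960 …(+4); best=18680 via (E,hash)
  {ABDE}: card=40000; try (E,hash)→12960, (A,hash)→14720, (E,merge)→15360, (B,hash)→51720, (A,merge)→78320, (E,nl)→323320 …(+3); best=12960 via (E,hash)
  {ABCD}: card=6400; try (C,hash)→5080, (A,hash)→6080, (C,merge)→11000, (B,hash)→11080, (A,merge)→12680, (C,nl_idx)→14200 …(+4); best=5080 via (C,hash)
  {ABCDE}: card=400000; try (E,hash)→20480, (C,hash)→54080, (A,hash)→65080, (E,merge)→99680, (B,hash)→420080, (C,nl_idx)→692960 …(+7); best=20480 via (E,hash)

20480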